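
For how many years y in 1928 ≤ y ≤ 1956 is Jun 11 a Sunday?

4

Day of week of June 11 in each year:
1928: Mon, 1929: Tue, 1930: Wed, 1931: Thu, 1932: Sat, 1933: Sun ✓, 1934: Mon, 1935: Tue, 1936: Thu, 1937: Fri, 1938: Sat, 1939: Sun ✓, 1940: Tue, 1941: Wed, 1942: Thu, 1943: Fri, 1944: Sun ✓, 1945: Mon, 1946: Tue, 1947: Wed, 1948: Fri, 1949: Sat, 1950: Sun ✓, 1951: Mon, 1952: Wed, 1953: Thu, 1954: Fri, 1955: Sat, 1956: Mon
Sundays: 1933, 1939, 1944, 1950.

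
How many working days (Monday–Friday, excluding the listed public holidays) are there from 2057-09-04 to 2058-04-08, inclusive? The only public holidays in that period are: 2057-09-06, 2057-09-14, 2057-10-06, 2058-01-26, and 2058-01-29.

152

2057-09-04 is a Tuesday.
The range spans 217 days (inclusive of both endpoints).
217 = 7 × 31, so the span is exactly 31 full weeks.
Each full week contributes 5 weekdays (Mon–Fri): 31 × 5 = 155.
Holidays: 2057-09-06 (Thu); 2057-09-14 (Fri); 2057-10-06 (Sat); 2058-01-26 (Sat); 2058-01-29 (Tue).
3 of the 5 holidays fall on weekdays; the rest are weekends and were already excluded.
Business days: 155 − 3 = 152.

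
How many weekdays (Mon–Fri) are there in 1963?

1963-01-01 is a Tuesday.
That's 365 days from start to end, counting both.
365 = 7 × 52 + 1, so there are 52 full weeks plus 1 extra day.
Each full week contributes 5 weekdays (Mon–Fri): 52 × 5 = 260.
The 1 extra day is Tue — 1 of them qualifies.
Total: 260 + 1 = 261.

261 weekdays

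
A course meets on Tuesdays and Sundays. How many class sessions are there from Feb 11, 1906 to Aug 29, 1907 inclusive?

162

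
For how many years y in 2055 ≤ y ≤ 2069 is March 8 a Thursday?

Day of week of March 8 in each year:
2055: Mon, 2056: Wed, 2057: Thu ✓, 2058: Fri, 2059: Sat, 2060: Mon, 2061: Tue, 2062: Wed, 2063: Thu ✓, 2064: Sat, 2065: Sun, 2066: Mon, 2067: Tue, 2068: Thu ✓, 2069: Fri
Thursdays: 2057, 2063, 2068.

3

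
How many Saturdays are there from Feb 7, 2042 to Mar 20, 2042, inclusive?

6 Saturdays

Feb 7, 2042 is a Friday.
That's 42 days from start to end, counting both.
42 = 7 × 6, so the span is exactly 6 full weeks.
Each full week contributes one Saturday: 6 so far.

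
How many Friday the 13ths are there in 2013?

2

The 13th falls on a Friday when the month's 13th has weekday Fri.
Jan 13 is Sun; Feb 13 is Wed; Mar 13 is Wed; Apr 13 is Sat; May 13 is Mon; Jun 13 is Thu; Jul 13 is Sat; Aug 13 is Tue; Sep 13 is Fri ✓; Oct 13 is Sun; Nov 13 is Wed; Dec 13 is Fri ✓.
Friday the 13ths: Sep, Dec.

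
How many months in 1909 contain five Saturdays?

A month has five Saturdays exactly when Saturday falls within its first (length − 28) days.
Jan: 31 days, starts Fri → 5 of Fri, Sat, Sun ✓
Feb: 28 days, starts Mon → 5 of (none)
Mar: 31 days, starts Mon → 5 of Mon, Tue, Wed
Apr: 30 days, starts Thu → 5 of Thu, Fri
May: 31 days, starts Sat → 5 of Sat, Sun, Mon ✓
Jun: 30 days, starts Tue → 5 of Tue, Wed
Jul: 31 days, starts Thu → 5 of Thu, Fri, Sat ✓
Aug: 31 days, starts Sun → 5 of Sun, Mon, Tue
Sep: 30 days, starts Wed → 5 of Wed, Thu
Oct: 31 days, starts Fri → 5 of Fri, Sat, Sun ✓
Nov: 30 days, starts Mon → 5 of Mon, Tue
Dec: 31 days, starts Wed → 5 of Wed, Thu, Fri
Months with five Saturdays: Jan, May, Jul, Oct.

4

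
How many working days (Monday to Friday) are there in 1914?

Jan 1, 1914 is a Thursday.
From Jan 1, 1914 to Dec 31, 1914 is 365 days inclusive.
365 = 7 × 52 + 1, so there are 52 full weeks plus 1 extra day.
Each full week contributes 5 weekdays (Mon–Fri): 52 × 5 = 260.
The 1 extra day is Thursday — 1 of them qualifies.
Total: 260 + 1 = 261.

261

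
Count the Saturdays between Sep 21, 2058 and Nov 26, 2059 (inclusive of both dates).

62

Sep 21, 2058 is a Saturday.
That's 432 days from start to end, counting both.
432 = 7 × 61 + 5, so there are 61 full weeks plus 5 extra days.
Each full week contributes one Saturday: 61 so far.
The 5 extra days are Saturday, Sunday, Monday, Tuesday, Wednesday — 1 of them qualifies.
Total: 61 + 1 = 62.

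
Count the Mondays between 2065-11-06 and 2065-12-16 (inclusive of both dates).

2065-11-06 is a Friday.
From 2065-11-06 to 2065-12-16 is 41 days inclusive.
41 = 7 × 5 + 6, so there are 5 full weeks plus 6 extra days.
Each full week contributes one Monday: 5 so far.
The 6 extra days are Fri, Sat, Sun, Mon, Tue, Wed — 1 of them qualifies.
Total: 5 + 1 = 6.

6 Mondays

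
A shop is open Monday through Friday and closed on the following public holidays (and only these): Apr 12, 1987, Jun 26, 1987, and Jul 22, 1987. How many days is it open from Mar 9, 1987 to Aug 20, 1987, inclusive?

Mar 9, 1987 is a Monday.
From Mar 9, 1987 to Aug 20, 1987 is 165 days inclusive.
165 = 7 × 23 + 4, so there are 23 full weeks plus 4 extra days.
Each full week contributes 5 weekdays (Mon–Fri): 23 × 5 = 115.
The 4 extra days are Monday, Tuesday, Wednesday, Thursday — 4 of them qualify.
Total: 115 + 4 = 119.
Holidays: Apr 12, 1987 (Sun); Jun 26, 1987 (Fri); Jul 22, 1987 (Wed).
2 of the 3 holidays fall on weekdays; the rest are weekends and were already excluded.
Business days: 119 − 2 = 117.

117 working days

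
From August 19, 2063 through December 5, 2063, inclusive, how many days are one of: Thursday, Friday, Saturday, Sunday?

61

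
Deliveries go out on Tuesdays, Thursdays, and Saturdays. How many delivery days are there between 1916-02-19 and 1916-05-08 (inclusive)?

34

1916-02-19 is a Saturday.
From 1916-02-19 to 1916-05-08 is 80 days inclusive.
80 = 7 × 11 + 3, so there are 11 full weeks plus 3 extra days.
Each full week contributes 3 days from the set (Tue, Thu, Sat): 11 × 3 = 33.
The 3 extra days are Sat, Sun, Mon — 1 of them qualifies.
Total: 33 + 1 = 34.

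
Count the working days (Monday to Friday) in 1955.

260 weekdays

1 January 1955 is a Saturday.
From 1 January 1955 to 31 December 1955 is 365 days inclusive.
365 = 7 × 52 + 1, so there are 52 full weeks plus 1 extra day.
Each full week contributes 5 weekdays (Mon–Fri): 52 × 5 = 260.
The 1 extra day is Sat — none qualify.
Total: 260 + 0 = 260.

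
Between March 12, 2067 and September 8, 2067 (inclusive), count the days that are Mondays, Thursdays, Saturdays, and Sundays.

104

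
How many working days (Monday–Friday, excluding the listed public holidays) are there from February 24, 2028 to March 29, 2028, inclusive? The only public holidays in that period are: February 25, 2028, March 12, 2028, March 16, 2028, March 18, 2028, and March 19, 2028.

February 24, 2028 is a Thursday.
From February 24, 2028 to March 29, 2028 is 35 days inclusive.
35 = 7 × 5, so the span is exactly 5 full weeks.
Each full week contributes 5 weekdays (Mon–Fri): 5 × 5 = 25.
Holidays: February 25, 2028 (Fri); March 12, 2028 (Sun); March 16, 2028 (Thu); March 18, 2028 (Sat); March 19, 2028 (Sun).
2 of the 5 holidays fall on weekdays; the rest are weekends and were already excluded.
Business days: 25 − 2 = 23.

23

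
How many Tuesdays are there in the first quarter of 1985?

1985-01-01 is a Tuesday.
From 1985-01-01 to 1985-03-31 is 90 days inclusive.
90 = 7 × 12 + 6, so there are 12 full weeks plus 6 extra days.
Each full week contributes one Tuesday: 12 so far.
The 6 extra days are Tue, Wed, Thu, Fri, Sat, Sun — 1 of them qualifies.
Total: 12 + 1 = 13.

13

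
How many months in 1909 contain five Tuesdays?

A month has five Tuesdays exactly when Tuesday falls within its first (length − 28) days.
Jan: 31 days, starts Fri → 5 of Fri, Sat, Sun
Feb: 28 days, starts Mon → 5 of (none)
Mar: 31 days, starts Mon → 5 of Mon, Tue, Wed ✓
Apr: 30 days, starts Thu → 5 of Thu, Fri
May: 31 days, starts Sat → 5 of Sat, Sun, Mon
Jun: 30 days, starts Tue → 5 of Tue, Wed ✓
Jul: 31 days, starts Thu → 5 of Thu, Fri, Sat
Aug: 31 days, starts Sun → 5 of Sun, Mon, Tue ✓
Sep: 30 days, starts Wed → 5 of Wed, Thu
Oct: 31 days, starts Fri → 5 of Fri, Sat, Sun
Nov: 30 days, starts Mon → 5 of Mon, Tue ✓
Dec: 31 days, starts Wed → 5 of Wed, Thu, Fri
Months with five Tuesdays: Mar, Jun, Aug, Nov.

4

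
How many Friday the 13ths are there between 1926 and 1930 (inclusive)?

8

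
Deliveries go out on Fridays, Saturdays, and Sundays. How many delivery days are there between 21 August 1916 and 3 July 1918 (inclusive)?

291

21 August 1916 is a Monday.
That's 682 days from start to end, counting both.
682 = 7 × 97 + 3, so there are 97 full weeks plus 3 extra days.
Each full week contributes 3 days from the set (Fri, Sat, Sun): 97 × 3 = 291.
The 3 extra days are Mon, Tue, Wed — none qualify.
Total: 291 + 0 = 291.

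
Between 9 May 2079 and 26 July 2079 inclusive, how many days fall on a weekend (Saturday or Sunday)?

22

9 May 2079 is a Tuesday.
The range spans 79 days (inclusive of both endpoints).
79 = 7 × 11 + 2, so there are 11 full weeks plus 2 extra days.
Each full week contributes 2 weekend days (Sat, Sun): 11 × 2 = 22.
The 2 extra days are Tuesday, Wednesday — none qualify.
Total: 22 + 0 = 22.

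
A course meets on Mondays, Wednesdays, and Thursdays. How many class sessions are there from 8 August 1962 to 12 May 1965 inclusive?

433

8 August 1962 is a Wednesday.
That's 1009 days from start to end, counting both.
1009 = 7 × 144 + 1, so there are 144 full weeks plus 1 extra day.
Each full week contributes 3 days from the set (Mon, Wed, Thu): 144 × 3 = 432.
The 1 extra day is Wednesday — 1 of them qualifies.
Total: 432 + 1 = 433.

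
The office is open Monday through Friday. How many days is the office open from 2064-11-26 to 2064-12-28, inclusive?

23

2064-11-26 is a Wednesday.
From 2064-11-26 to 2064-12-28 is 33 days inclusive.
33 = 7 × 4 + 5, so there are 4 full weeks plus 5 extra days.
Each full week contributes 5 weekdays (Mon–Fri): 4 × 5 = 20.
The 5 extra days are Wed, Thu, Fri, Sat, Sun — 3 of them qualify.
Total: 20 + 3 = 23.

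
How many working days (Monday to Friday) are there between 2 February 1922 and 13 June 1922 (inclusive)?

94

2 February 1922 is a Thursday.
The range spans 132 days (inclusive of both endpoints).
132 = 7 × 18 + 6, so there are 18 full weeks plus 6 extra days.
Each full week contributes 5 weekdays (Mon–Fri): 18 × 5 = 90.
The 6 extra days are Thursday, Friday, Saturday, Sunday, Monday, Tuesday — 4 of them qualify.
Total: 90 + 4 = 94.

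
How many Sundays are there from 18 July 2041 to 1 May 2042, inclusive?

41

18 July 2041 is a Thursday.
That's 288 days from start to end, counting both.
288 = 7 × 41 + 1, so there are 41 full weeks plus 1 extra day.
Each full week contributes one Sunday: 41 so far.
The 1 extra day is Thursday — none qualify.
Total: 41 + 0 = 41.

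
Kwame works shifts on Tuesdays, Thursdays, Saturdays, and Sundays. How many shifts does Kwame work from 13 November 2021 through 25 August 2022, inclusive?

13 November 2021 is a Saturday.
That's 286 days from start to end, counting both.
286 = 7 × 40 + 6, so there are 40 full weeks plus 6 extra days.
Each full week contributes 4 days from the set (Tue, Thu, Sat, Sun): 40 × 4 = 160.
The 6 extra days are Saturday, Sunday, Monday, Tuesday, Wednesday, Thursday — 4 of them qualify.
Total: 160 + 4 = 164.

164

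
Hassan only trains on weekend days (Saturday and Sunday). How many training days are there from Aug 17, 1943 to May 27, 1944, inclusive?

Aug 17, 1943 is a Tuesday.
The range spans 285 days (inclusive of both endpoints).
285 = 7 × 40 + 5, so there are 40 full weeks plus 5 extra days.
Each full week contributes 2 weekend days (Sat, Sun): 40 × 2 = 80.
The 5 extra days are Tue, Wed, Thu, Fri, Sat — 1 of them qualifies.
Total: 80 + 1 = 81.

81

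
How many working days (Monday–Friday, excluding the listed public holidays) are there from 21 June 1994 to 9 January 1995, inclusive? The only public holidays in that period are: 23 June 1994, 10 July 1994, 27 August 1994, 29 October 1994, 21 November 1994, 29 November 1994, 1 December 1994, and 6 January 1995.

140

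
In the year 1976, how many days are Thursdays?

53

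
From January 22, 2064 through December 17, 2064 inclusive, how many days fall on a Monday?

January 22, 2064 is a Tuesday.
That's 331 days from start to end, counting both.
331 = 7 × 47 + 2, so there are 47 full weeks plus 2 extra days.
Each full week contributes one Monday: 47 so far.
The 2 extra days are Tue, Wed — none qualify.
Total: 47 + 0 = 47.

47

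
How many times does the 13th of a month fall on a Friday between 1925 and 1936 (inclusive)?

23

Friday-the-13ths by year:
1925: Feb, Mar, Nov
1926: Aug
1927: May
1928: Jan, Apr, Jul
1929: Sep, Dec
1930: Jun
1931: Feb, Mar, Nov
1932: May
1933: Jan, Oct
1934: Apr, Jul
1935: Sep, Dec
1936: Mar, Nov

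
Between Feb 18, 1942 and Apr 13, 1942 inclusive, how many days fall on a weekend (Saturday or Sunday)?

Feb 18, 1942 is a Wednesday.
The range spans 55 days (inclusive of both endpoints).
55 = 7 × 7 + 6, so there are 7 full weeks plus 6 extra days.
Each full week contributes 2 weekend days (Sat, Sun): 7 × 2 = 14.
The 6 extra days are Wednesday, Thursday, Friday, Saturday, Sunday, Monday — 2 of them qualify.
Total: 14 + 2 = 16.

16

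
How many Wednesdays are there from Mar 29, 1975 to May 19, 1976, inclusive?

Mar 29, 1975 is a Saturday.
The range spans 418 days (inclusive of both endpoints).
418 = 7 × 59 + 5, so there are 59 full weeks plus 5 extra days.
Each full week contributes one Wednesday: 59 so far.
The 5 extra days are Sat, Sun, Mon, Tue, Wed — 1 of them qualifies.
Total: 59 + 1 = 60.

60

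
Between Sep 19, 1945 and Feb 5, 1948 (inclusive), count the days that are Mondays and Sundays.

248

Sep 19, 1945 is a Wednesday.
From Sep 19, 1945 to Feb 5, 1948 is 870 days inclusive.
870 = 7 × 124 + 2, so there are 124 full weeks plus 2 extra days.
Each full week contributes 2 days from the set (Mon, Sun): 124 × 2 = 248.
The 2 extra days are Wed, Thu — none qualify.
Total: 248 + 0 = 248.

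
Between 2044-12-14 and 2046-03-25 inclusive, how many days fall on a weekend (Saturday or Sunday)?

134

2044-12-14 is a Wednesday.
That's 467 days from start to end, counting both.
467 = 7 × 66 + 5, so there are 66 full weeks plus 5 extra days.
Each full week contributes 2 weekend days (Sat, Sun): 66 × 2 = 132.
The 5 extra days are Wednesday, Thursday, Friday, Saturday, Sunday — 2 of them qualify.
Total: 132 + 2 = 134.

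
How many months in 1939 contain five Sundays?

A month has five Sundays exactly when Sunday falls within its first (length − 28) days.
Jan: 31 days, starts Sun → 5 of Sun, Mon, Tue ✓
Feb: 28 days, starts Wed → 5 of (none)
Mar: 31 days, starts Wed → 5 of Wed, Thu, Fri
Apr: 30 days, starts Sat → 5 of Sat, Sun ✓
May: 31 days, starts Mon → 5 of Mon, Tue, Wed
Jun: 30 days, starts Thu → 5 of Thu, Fri
Jul: 31 days, starts Sat → 5 of Sat, Sun, Mon ✓
Aug: 31 days, starts Tue → 5 of Tue, Wed, Thu
Sep: 30 days, starts Fri → 5 of Fri, Sat
Oct: 31 days, starts Sun → 5 of Sun, Mon, Tue ✓
Nov: 30 days, starts Wed → 5 of Wed, Thu
Dec: 31 days, starts Fri → 5 of Fri, Sat, Sun ✓
Months with five Sundays: Jan, Apr, Jul, Oct, Dec.

5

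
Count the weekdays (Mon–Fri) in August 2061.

23

Aug 1, 2061 is a Monday.
That's 31 days from start to end, counting both.
31 = 7 × 4 + 3, so there are 4 full weeks plus 3 extra days.
Each full week contributes 5 weekdays (Mon–Fri): 4 × 5 = 20.
The 3 extra days are Monday, Tuesday, Wednesday — 3 of them qualify.
Total: 20 + 3 = 23.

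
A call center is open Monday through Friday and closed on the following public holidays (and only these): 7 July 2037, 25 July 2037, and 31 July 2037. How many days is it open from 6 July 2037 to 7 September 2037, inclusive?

44

6 July 2037 is a Monday.
The range spans 64 days (inclusive of both endpoints).
64 = 7 × 9 + 1, so there are 9 full weeks plus 1 extra day.
Each full week contributes 5 weekdays (Mon–Fri): 9 × 5 = 45.
The 1 extra day is Monday — 1 of them qualifies.
Total: 45 + 1 = 46.
Holidays: 7 July 2037 (Tue); 25 July 2037 (Sat); 31 July 2037 (Fri).
2 of the 3 holidays fall on weekdays; the rest are weekends and were already excluded.
Business days: 46 − 2 = 44.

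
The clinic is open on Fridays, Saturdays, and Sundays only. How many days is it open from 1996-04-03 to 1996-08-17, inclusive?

1996-04-03 is a Wednesday.
That's 137 days from start to end, counting both.
137 = 7 × 19 + 4, so there are 19 full weeks plus 4 extra days.
Each full week contributes 3 days from the set (Fri, Sat, Sun): 19 × 3 = 57.
The 4 extra days are Wed, Thu, Fri, Sat — 2 of them qualify.
Total: 57 + 2 = 59.

59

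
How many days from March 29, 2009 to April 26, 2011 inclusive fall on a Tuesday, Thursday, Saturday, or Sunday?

March 29, 2009 is a Sunday.
That's 759 days from start to end, counting both.
759 = 7 × 108 + 3, so there are 108 full weeks plus 3 extra days.
Each full week contributes 4 days from the set (Tue, Thu, Sat, Sun): 108 × 4 = 432.
The 3 extra days are Sun, Mon, Tue — 2 of them qualify.
Total: 432 + 2 = 434.

434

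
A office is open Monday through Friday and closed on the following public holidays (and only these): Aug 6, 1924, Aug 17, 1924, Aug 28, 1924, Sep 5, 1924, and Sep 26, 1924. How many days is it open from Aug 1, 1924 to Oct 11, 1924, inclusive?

Aug 1, 1924 is a Friday.
That's 72 days from start to end, counting both.
72 = 7 × 10 + 2, so there are 10 full weeks plus 2 extra days.
Each full week contributes 5 weekdays (Mon–Fri): 10 × 5 = 50.
The 2 extra days are Fri, Sat — 1 of them qualifies.
Total: 50 + 1 = 51.
Holidays: Aug 6, 1924 (Wed); Aug 17, 1924 (Sun); Aug 28, 1924 (Thu); Sep 5, 1924 (Fri); Sep 26, 1924 (Fri).
4 of the 5 holidays fall on weekdays; the rest are weekends and were already excluded.
Business days: 51 − 4 = 47.

47 working days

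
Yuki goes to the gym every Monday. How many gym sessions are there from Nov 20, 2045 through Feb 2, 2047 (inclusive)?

Nov 20, 2045 is a Monday.
From Nov 20, 2045 to Feb 2, 2047 is 440 days inclusive.
440 = 7 × 62 + 6, so there are 62 full weeks plus 6 extra days.
Each full week contributes one Monday: 62 so far.
The 6 extra days are Monday, Tuesday, Wednesday, Thursday, Friday, Saturday — 1 of them qualifies.
Total: 62 + 1 = 63.

63 Mondays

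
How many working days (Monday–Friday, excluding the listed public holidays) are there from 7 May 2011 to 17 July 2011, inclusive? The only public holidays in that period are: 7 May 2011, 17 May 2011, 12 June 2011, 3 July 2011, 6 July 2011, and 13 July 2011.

47 working days

7 May 2011 is a Saturday.
That's 72 days from start to end, counting both.
72 = 7 × 10 + 2, so there are 10 full weeks plus 2 extra days.
Each full week contributes 5 weekdays (Mon–Fri): 10 × 5 = 50.
The 2 extra days are Sat, Sun — none qualify.
Total: 50 + 0 = 50.
Holidays: 7 May 2011 (Sat); 17 May 2011 (Tue); 12 June 2011 (Sun); 3 July 2011 (Sun); 6 July 2011 (Wed); 13 July 2011 (Wed).
3 of the 6 holidays fall on weekdays; the rest are weekends and were already excluded.
Business days: 50 − 3 = 47.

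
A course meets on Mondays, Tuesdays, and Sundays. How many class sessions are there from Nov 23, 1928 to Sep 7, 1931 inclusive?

Nov 23, 1928 is a Friday.
That's 1019 days from start to end, counting both.
1019 = 7 × 145 + 4, so there are 145 full weeks plus 4 extra days.
Each full week contributes 3 days from the set (Mon, Tue, Sun): 145 × 3 = 435.
The 4 extra days are Fri, Sat, Sun, Mon — 2 of them qualify.
Total: 435 + 2 = 437.

437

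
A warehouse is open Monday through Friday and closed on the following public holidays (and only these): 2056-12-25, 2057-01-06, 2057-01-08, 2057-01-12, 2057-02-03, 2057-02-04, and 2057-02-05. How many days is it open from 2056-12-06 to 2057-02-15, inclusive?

48 business days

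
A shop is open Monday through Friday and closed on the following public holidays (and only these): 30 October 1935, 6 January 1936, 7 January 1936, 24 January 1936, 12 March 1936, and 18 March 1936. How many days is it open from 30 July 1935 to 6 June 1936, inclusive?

30 July 1935 is a Tuesday.
From 30 July 1935 to 6 June 1936 is 313 days inclusive.
313 = 7 × 44 + 5, so there are 44 full weeks plus 5 extra days.
Each full week contributes 5 weekdays (Mon–Fri): 44 × 5 = 220.
The 5 extra days are Tuesday, Wednesday, Thursday, Friday, Saturday — 4 of them qualify.
Total: 220 + 4 = 224.
Holidays: 30 October 1935 (Wed); 6 January 1936 (Mon); 7 January 1936 (Tue); 24 January 1936 (Fri); 12 March 1936 (Thu); 18 March 1936 (Wed).
All 6 holidays fall on weekdays, so subtract 6.
Business days: 224 − 6 = 218.

218 business days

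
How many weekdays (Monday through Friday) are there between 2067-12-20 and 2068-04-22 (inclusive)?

89

2067-12-20 is a Tuesday.
The range spans 125 days (inclusive of both endpoints).
125 = 7 × 17 + 6, so there are 17 full weeks plus 6 extra days.
Each full week contributes 5 weekdays (Mon–Fri): 17 × 5 = 85.
The 6 extra days are Tuesday, Wednesday, Thursday, Friday, Saturday, Sunday — 4 of them qualify.
Total: 85 + 4 = 89.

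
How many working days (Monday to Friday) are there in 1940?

262 weekdays

1 January 1940 is a Monday.
The range spans 366 days (inclusive of both endpoints).
366 = 7 × 52 + 2, so there are 52 full weeks plus 2 extra days.
Each full week contributes 5 weekdays (Mon–Fri): 52 × 5 = 260.
The 2 extra days are Mon, Tue — 2 of them qualify.
Total: 260 + 2 = 262.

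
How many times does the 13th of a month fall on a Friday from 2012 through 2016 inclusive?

Friday-the-13ths by year:
2012: Jan, Apr, Jul
2013: Sep, Dec
2014: Jun
2015: Feb, Mar, Nov
2016: May

10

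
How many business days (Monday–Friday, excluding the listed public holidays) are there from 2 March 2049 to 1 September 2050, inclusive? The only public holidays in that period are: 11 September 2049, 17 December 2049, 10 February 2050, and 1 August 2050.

390

2 March 2049 is a Tuesday.
The range spans 549 days (inclusive of both endpoints).
549 = 7 × 78 + 3, so there are 78 full weeks plus 3 extra days.
Each full week contributes 5 weekdays (Mon–Fri): 78 × 5 = 390.
The 3 extra days are Tue, Wed, Thu — 3 of them qualify.
Total: 390 + 3 = 393.
Holidays: 11 September 2049 (Sat); 17 December 2049 (Fri); 10 February 2050 (Thu); 1 August 2050 (Mon).
3 of the 4 holidays fall on weekdays; the rest are weekends and were already excluded.
Business days: 393 − 3 = 390.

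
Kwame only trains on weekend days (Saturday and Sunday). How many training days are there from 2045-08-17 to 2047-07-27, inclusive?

2045-08-17 is a Thursday.
From 2045-08-17 to 2047-07-27 is 710 days inclusive.
710 = 7 × 101 + 3, so there are 101 full weeks plus 3 extra days.
Each full week contributes 2 weekend days (Sat, Sun): 101 × 2 = 202.
The 3 extra days are Thursday, Friday, Saturday — 1 of them qualifies.
Total: 202 + 1 = 203.

203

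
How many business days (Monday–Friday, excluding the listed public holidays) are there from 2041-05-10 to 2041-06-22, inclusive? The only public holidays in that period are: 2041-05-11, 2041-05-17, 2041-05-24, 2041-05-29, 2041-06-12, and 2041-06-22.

27

2041-05-10 is a Friday.
The range spans 44 days (inclusive of both endpoints).
44 = 7 × 6 + 2, so there are 6 full weeks plus 2 extra days.
Each full week contributes 5 weekdays (Mon–Fri): 6 × 5 = 30.
The 2 extra days are Friday, Saturday — 1 of them qualifies.
Total: 30 + 1 = 31.
Holidays: 2041-05-11 (Sat); 2041-05-17 (Fri); 2041-05-24 (Fri); 2041-05-29 (Wed); 2041-06-12 (Wed); 2041-06-22 (Sat).
4 of the 6 holidays fall on weekdays; the rest are weekends and were already excluded.
Business days: 31 − 4 = 27.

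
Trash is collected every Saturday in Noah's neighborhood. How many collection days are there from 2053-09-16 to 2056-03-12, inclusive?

2053-09-16 is a Tuesday.
That's 909 days from start to end, counting both.
909 = 7 × 129 + 6, so there are 129 full weeks plus 6 extra days.
Each full week contributes one Saturday: 129 so far.
The 6 extra days are Tuesday, Wednesday, Thursday, Friday, Saturday, Sunday — 1 of them qualifies.
Total: 129 + 1 = 130.

130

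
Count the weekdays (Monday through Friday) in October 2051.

22

October 1, 2051 is a Sunday.
From October 1, 2051 to October 31, 2051 is 31 days inclusive.
31 = 7 × 4 + 3, so there are 4 full weeks plus 3 extra days.
Each full week contributes 5 weekdays (Mon–Fri): 4 × 5 = 20.
The 3 extra days are Sunday, Monday, Tuesday — 2 of them qualify.
Total: 20 + 2 = 22.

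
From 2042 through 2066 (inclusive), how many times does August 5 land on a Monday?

3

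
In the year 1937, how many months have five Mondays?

4

A month has five Mondays exactly when Monday falls within its first (length − 28) days.
Jan: 31 days, starts Fri → 5 of Fri, Sat, Sun
Feb: 28 days, starts Mon → 5 of (none)
Mar: 31 days, starts Mon → 5 of Mon, Tue, Wed ✓
Apr: 30 days, starts Thu → 5 of Thu, Fri
May: 31 days, starts Sat → 5 of Sat, Sun, Mon ✓
Jun: 30 days, starts Tue → 5 of Tue, Wed
Jul: 31 days, starts Thu → 5 of Thu, Fri, Sat
Aug: 31 days, starts Sun → 5 of Sun, Mon, Tue ✓
Sep: 30 days, starts Wed → 5 of Wed, Thu
Oct: 31 days, starts Fri → 5 of Fri, Sat, Sun
Nov: 30 days, starts Mon → 5 of Mon, Tue ✓
Dec: 31 days, starts Wed → 5 of Wed, Thu, Fri
Months with five Mondays: Mar, May, Aug, Nov.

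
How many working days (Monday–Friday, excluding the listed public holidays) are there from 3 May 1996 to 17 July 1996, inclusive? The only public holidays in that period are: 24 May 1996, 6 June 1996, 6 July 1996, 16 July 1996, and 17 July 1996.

50

3 May 1996 is a Friday.
That's 76 days from start to end, counting both.
76 = 7 × 10 + 6, so there are 10 full weeks plus 6 extra days.
Each full week contributes 5 weekdays (Mon–Fri): 10 × 5 = 50.
The 6 extra days are Fri, Sat, Sun, Mon, Tue, Wed — 4 of them qualify.
Total: 50 + 4 = 54.
Holidays: 24 May 1996 (Fri); 6 June 1996 (Thu); 6 July 1996 (Sat); 16 July 1996 (Tue); 17 July 1996 (Wed).
4 of the 5 holidays fall on weekdays; the rest are weekends and were already excluded.
Business days: 54 − 4 = 50.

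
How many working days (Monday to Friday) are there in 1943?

1 January 1943 is a Friday.
That's 365 days from start to end, counting both.
365 = 7 × 52 + 1, so there are 52 full weeks plus 1 extra day.
Each full week contributes 5 weekdays (Mon–Fri): 52 × 5 = 260.
The 1 extra day is Friday — 1 of them qualifies.
Total: 260 + 1 = 261.

261 weekdays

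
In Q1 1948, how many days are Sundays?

1 January 1948 is a Thursday.
From 1 January 1948 to 31 March 1948 is 91 days inclusive.
91 = 7 × 13, so the span is exactly 13 full weeks.
Each full week contributes one Sunday: 13 so far.
Total: 13.

13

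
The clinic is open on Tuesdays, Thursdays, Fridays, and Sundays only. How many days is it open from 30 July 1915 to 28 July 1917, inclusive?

30 July 1915 is a Friday.
From 30 July 1915 to 28 July 1917 is 730 days inclusive.
730 = 7 × 104 + 2, so there are 104 full weeks plus 2 extra days.
Each full week contributes 4 days from the set (Tue, Thu, Fri, Sun): 104 × 4 = 416.
The 2 extra days are Fri, Sat — 1 of them qualifies.
Total: 416 + 1 = 417.

417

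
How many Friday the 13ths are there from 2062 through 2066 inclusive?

9

Friday-the-13ths by year:
2062: Jan, Oct
2063: Apr, Jul
2064: Jun
2065: Feb, Mar, Nov
2066: Aug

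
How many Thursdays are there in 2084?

1 January 2084 is a Saturday.
The range spans 366 days (inclusive of both endpoints).
366 = 7 × 52 + 2, so there are 52 full weeks plus 2 extra days.
Each full week contributes one Thursday: 52 so far.
The 2 extra days are Sat, Sun — none qualify.
Total: 52 + 0 = 52.

52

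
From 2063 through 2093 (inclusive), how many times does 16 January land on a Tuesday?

Day of week of January 16 in each year:
2063: Tue ✓, 2064: Wed, 2065: Fri, 2066: Sat, 2067: Sun, 2068: Mon, 2069: Wed, 2070: Thu, 2071: Fri, 2072: Sat, 2073: Mon, 2074: Tue ✓, 2075: Wed, 2076: Thu, 2077: Sat, 2078: Sun, 2079: Mon, 2080: Tue ✓, 2081: Thu, 2082: Fri, 2083: Sat, 2084: Sun, 2085: Tue ✓, 2086: Wed, 2087: Thu, 2088: Fri, 2089: Sun, 2090: Mon, 2091: Tue ✓, 2092: Wed, 2093: Fri
Tuesdays: 2063, 2074, 2080, 2085, 2091.

5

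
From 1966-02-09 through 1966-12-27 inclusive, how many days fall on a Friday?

46 Fridays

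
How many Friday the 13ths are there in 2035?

The 13th falls on a Friday when the month's 13th has weekday Fri.
Jan 13 is Sat; Feb 13 is Tue; Mar 13 is Tue; Apr 13 is Fri ✓; May 13 is Sun; Jun 13 is Wed; Jul 13 is Fri ✓; Aug 13 is Mon; Sep 13 is Thu; Oct 13 is Sat; Nov 13 is Tue; Dec 13 is Thu.
Friday the 13ths: Apr, Jul.

2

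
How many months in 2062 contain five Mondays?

4

A month has five Mondays exactly when Monday falls within its first (length − 28) days.
Jan: 31 days, starts Sun → 5 of Sun, Mon, Tue ✓
Feb: 28 days, starts Wed → 5 of (none)
Mar: 31 days, starts Wed → 5 of Wed, Thu, Fri
Apr: 30 days, starts Sat → 5 of Sat, Sun
May: 31 days, starts Mon → 5 of Mon, Tue, Wed ✓
Jun: 30 days, starts Thu → 5 of Thu, Fri
Jul: 31 days, starts Sat → 5 of Sat, Sun, Mon ✓
Aug: 31 days, starts Tue → 5 of Tue, Wed, Thu
Sep: 30 days, starts Fri → 5 of Fri, Sat
Oct: 31 days, starts Sun → 5 of Sun, Mon, Tue ✓
Nov: 30 days, starts Wed → 5 of Wed, Thu
Dec: 31 days, starts Fri → 5 of Fri, Sat, Sun
Months with five Mondays: Jan, May, Jul, Oct.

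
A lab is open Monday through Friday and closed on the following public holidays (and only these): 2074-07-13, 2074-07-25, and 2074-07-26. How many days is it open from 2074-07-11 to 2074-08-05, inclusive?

2074-07-11 is a Wednesday.
That's 26 days from start to end, counting both.
26 = 7 × 3 + 5, so there are 3 full weeks plus 5 extra days.
Each full week contributes 5 weekdays (Mon–Fri): 3 × 5 = 15.
The 5 extra days are Wed, Thu, Fri, Sat, Sun — 3 of them qualify.
Total: 15 + 3 = 18.
Holidays: 2074-07-13 (Fri); 2074-07-25 (Wed); 2074-07-26 (Thu).
All 3 holidays fall on weekdays, so subtract 3.
Business days: 18 − 3 = 15.

15 working days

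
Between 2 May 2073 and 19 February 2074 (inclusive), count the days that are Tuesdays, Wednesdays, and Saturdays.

2 May 2073 is a Tuesday.
The range spans 294 days (inclusive of both endpoints).
294 = 7 × 42, so the span is exactly 42 full weeks.
Each full week contributes 3 days from the set (Tue, Wed, Sat): 42 × 3 = 126.

126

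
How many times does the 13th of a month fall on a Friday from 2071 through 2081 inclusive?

19

Friday-the-13ths by year:
2071: Feb, Mar, Nov
2072: May
2073: Jan, Oct
2074: Apr, Jul
2075: Sep, Dec
2076: Mar, Nov
2077: Aug
2078: May
2079: Jan, Oct
2080: Sep, Dec
2081: Jun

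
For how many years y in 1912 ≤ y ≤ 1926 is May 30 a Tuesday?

Day of week of May 30 in each year:
1912: Thu, 1913: Fri, 1914: Sat, 1915: Sun, 1916: Tue ✓, 1917: Wed, 1918: Thu, 1919: Fri, 1920: Sun, 1921: Mon, 1922: Tue ✓, 1923: Wed, 1924: Fri, 1925: Sat, 1926: Sun
Tuesdays: 1916, 1922.

2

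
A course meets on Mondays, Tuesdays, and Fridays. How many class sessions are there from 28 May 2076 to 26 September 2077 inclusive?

208

28 May 2076 is a Thursday.
From 28 May 2076 to 26 September 2077 is 487 days inclusive.
487 = 7 × 69 + 4, so there are 69 full weeks plus 4 extra days.
Each full week contributes 3 days from the set (Mon, Tue, Fri): 69 × 3 = 207.
The 4 extra days are Thu, Fri, Sat, Sun — 1 of them qualifies.
Total: 207 + 1 = 208.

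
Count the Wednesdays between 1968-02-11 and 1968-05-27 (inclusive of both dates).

1968-02-11 is a Sunday.
From 1968-02-11 to 1968-05-27 is 107 days inclusive.
107 = 7 × 15 + 2, so there are 15 full weeks plus 2 extra days.
Each full week contributes one Wednesday: 15 so far.
The 2 extra days are Sunday, Monday — none qualify.
Total: 15 + 0 = 15.

15 Wednesdays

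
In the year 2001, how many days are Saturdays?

52

1 January 2001 is a Monday.
From 1 January 2001 to 31 December 2001 is 365 days inclusive.
365 = 7 × 52 + 1, so there are 52 full weeks plus 1 extra day.
Each full week contributes one Saturday: 52 so far.
The 1 extra day is Monday — none qualify.
Total: 52 + 0 = 52.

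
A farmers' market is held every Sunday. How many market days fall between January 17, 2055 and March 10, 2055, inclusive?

January 17, 2055 is a Sunday.
That's 53 days from start to end, counting both.
53 = 7 × 7 + 4, so there are 7 full weeks plus 4 extra days.
Each full week contributes one Sunday: 7 so far.
The 4 extra days are Sunday, Monday, Tuesday, Wednesday — 1 of them qualifies.
Total: 7 + 1 = 8.

8 Sundays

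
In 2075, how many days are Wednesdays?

1 January 2075 is a Tuesday.
That's 365 days from start to end, counting both.
365 = 7 × 52 + 1, so there are 52 full weeks plus 1 extra day.
Each full week contributes one Wednesday: 52 so far.
The 1 extra day is Tue — none qualify.
Total: 52 + 0 = 52.

52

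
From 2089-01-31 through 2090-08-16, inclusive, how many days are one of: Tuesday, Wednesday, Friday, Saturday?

322

2089-01-31 is a Monday.
From 2089-01-31 to 2090-08-16 is 563 days inclusive.
563 = 7 × 80 + 3, so there are 80 full weeks plus 3 extra days.
Each full week contributes 4 days from the set (Tue, Wed, Fri, Sat): 80 × 4 = 320.
The 3 extra days are Mon, Tue, Wed — 2 of them qualify.
Total: 320 + 2 = 322.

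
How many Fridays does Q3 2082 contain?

Jul 1, 2082 is a Wednesday.
The range spans 92 days (inclusive of both endpoints).
92 = 7 × 13 + 1, so there are 13 full weeks plus 1 extra day.
Each full week contributes one Friday: 13 so far.
The 1 extra day is Wed — none qualify.
Total: 13 + 0 = 13.

13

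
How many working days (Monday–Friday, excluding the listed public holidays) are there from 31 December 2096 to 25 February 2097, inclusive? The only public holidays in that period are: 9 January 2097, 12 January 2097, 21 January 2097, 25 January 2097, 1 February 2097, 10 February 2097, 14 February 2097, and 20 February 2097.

31 December 2096 is a Monday.
That's 57 days from start to end, counting both.
57 = 7 × 8 + 1, so there are 8 full weeks plus 1 extra day.
Each full week contributes 5 weekdays (Mon–Fri): 8 × 5 = 40.
The 1 extra day is Mon — 1 of them qualifies.
Total: 40 + 1 = 41.
Holidays: 9 January 2097 (Wed); 12 January 2097 (Sat); 21 January 2097 (Mon); 25 January 2097 (Fri); 1 February 2097 (Fri); 10 February 2097 (Sun); 14 February 2097 (Thu); 20 February 2097 (Wed).
6 of the 8 holidays fall on weekdays; the rest are weekends and were already excluded.
Business days: 41 − 6 = 35.

35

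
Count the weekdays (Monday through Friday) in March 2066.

March 1, 2066 is a Monday.
From March 1, 2066 to March 31, 2066 is 31 days inclusive.
31 = 7 × 4 + 3, so there are 4 full weeks plus 3 extra days.
Each full week contributes 5 weekdays (Mon–Fri): 4 × 5 = 20.
The 3 extra days are Monday, Tuesday, Wednesday — 3 of them qualify.
Total: 20 + 3 = 23.

23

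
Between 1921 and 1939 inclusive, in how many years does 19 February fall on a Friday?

3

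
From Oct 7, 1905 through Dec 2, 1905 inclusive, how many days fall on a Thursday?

8

Oct 7, 1905 is a Saturday.
From Oct 7, 1905 to Dec 2, 1905 is 57 days inclusive.
57 = 7 × 8 + 1, so there are 8 full weeks plus 1 extra day.
Each full week contributes one Thursday: 8 so far.
The 1 extra day is Sat — none qualify.
Total: 8 + 0 = 8.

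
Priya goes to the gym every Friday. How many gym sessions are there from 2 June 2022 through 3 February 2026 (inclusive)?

192

2 June 2022 is a Thursday.
From 2 June 2022 to 3 February 2026 is 1343 days inclusive.
1343 = 7 × 191 + 6, so there are 191 full weeks plus 6 extra days.
Each full week contributes one Friday: 191 so far.
The 6 extra days are Thursday, Friday, Saturday, Sunday, Monday, Tuesday — 1 of them qualifies.
Total: 191 + 1 = 192.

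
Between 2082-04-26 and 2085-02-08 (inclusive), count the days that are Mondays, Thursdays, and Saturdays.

437

2082-04-26 is a Sunday.
The range spans 1020 days (inclusive of both endpoints).
1020 = 7 × 145 + 5, so there are 145 full weeks plus 5 extra days.
Each full week contributes 3 days from the set (Mon, Thu, Sat): 145 × 3 = 435.
The 5 extra days are Sun, Mon, Tue, Wed, Thu — 2 of them qualify.
Total: 435 + 2 = 437.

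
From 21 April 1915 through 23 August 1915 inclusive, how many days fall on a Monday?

21 April 1915 is a Wednesday.
From 21 April 1915 to 23 August 1915 is 125 days inclusive.
125 = 7 × 17 + 6, so there are 17 full weeks plus 6 extra days.
Each full week contributes one Monday: 17 so far.
The 6 extra days are Wednesday, Thursday, Friday, Saturday, Sunday, Monday — 1 of them qualifies.
Total: 17 + 1 = 18.

18 Mondays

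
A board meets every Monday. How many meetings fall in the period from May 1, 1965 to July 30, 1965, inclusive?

13

May 1, 1965 is a Saturday.
That's 91 days from start to end, counting both.
91 = 7 × 13, so the span is exactly 13 full weeks.
Each full week contributes one Monday: 13 so far.
Total: 13.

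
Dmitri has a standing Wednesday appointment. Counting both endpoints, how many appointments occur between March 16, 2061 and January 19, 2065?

March 16, 2061 is a Wednesday.
From March 16, 2061 to January 19, 2065 is 1406 days inclusive.
1406 = 7 × 200 + 6, so there are 200 full weeks plus 6 extra days.
Each full week contributes one Wednesday: 200 so far.
The 6 extra days are Wednesday, Thursday, Friday, Saturday, Sunday, Monday — 1 of them qualifies.
Total: 200 + 1 = 201.

201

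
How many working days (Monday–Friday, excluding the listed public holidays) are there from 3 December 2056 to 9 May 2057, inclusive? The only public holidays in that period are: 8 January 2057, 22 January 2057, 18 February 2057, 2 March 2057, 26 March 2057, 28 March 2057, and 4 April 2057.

3 December 2056 is a Sunday.
That's 158 days from start to end, counting both.
158 = 7 × 22 + 4, so there are 22 full weeks plus 4 extra days.
Each full week contributes 5 weekdays (Mon–Fri): 22 × 5 = 110.
The 4 extra days are Sunday, Monday, Tuesday, Wednesday — 3 of them qualify.
Total: 110 + 3 = 113.
Holidays: 8 January 2057 (Mon); 22 January 2057 (Mon); 18 February 2057 (Sun); 2 March 2057 (Fri); 26 March 2057 (Mon); 28 March 2057 (Wed); 4 April 2057 (Wed).
6 of the 7 holidays fall on weekdays; the rest are weekends and were already excluded.
Business days: 113 − 6 = 107.

107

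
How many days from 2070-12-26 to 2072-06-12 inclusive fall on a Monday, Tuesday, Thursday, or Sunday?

305

2070-12-26 is a Friday.
The range spans 535 days (inclusive of both endpoints).
535 = 7 × 76 + 3, so there are 76 full weeks plus 3 extra days.
Each full week contributes 4 days from the set (Mon, Tue, Thu, Sun): 76 × 4 = 304.
The 3 extra days are Fri, Sat, Sun — 1 of them qualifies.
Total: 304 + 1 = 305.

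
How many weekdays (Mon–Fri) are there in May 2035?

23

2035-05-01 is a Tuesday.
The range spans 31 days (inclusive of both endpoints).
31 = 7 × 4 + 3, so there are 4 full weeks plus 3 extra days.
Each full week contributes 5 weekdays (Mon–Fri): 4 × 5 = 20.
The 3 extra days are Tue, Wed, Thu — 3 of them qualify.
Total: 20 + 3 = 23.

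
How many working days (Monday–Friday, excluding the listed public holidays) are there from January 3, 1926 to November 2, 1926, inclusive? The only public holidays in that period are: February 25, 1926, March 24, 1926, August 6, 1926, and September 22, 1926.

213 working days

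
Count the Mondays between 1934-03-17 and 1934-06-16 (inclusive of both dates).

13 Mondays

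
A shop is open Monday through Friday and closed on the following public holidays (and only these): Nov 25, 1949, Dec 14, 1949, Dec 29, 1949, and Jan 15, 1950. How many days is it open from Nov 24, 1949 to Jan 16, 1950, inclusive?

Nov 24, 1949 is a Thursday.
That's 54 days from start to end, counting both.
54 = 7 × 7 + 5, so there are 7 full weeks plus 5 extra days.
Each full week contributes 5 weekdays (Mon–Fri): 7 × 5 = 35.
The 5 extra days are Thursday, Friday, Saturday, Sunday, Monday — 3 of them qualify.
Total: 35 + 3 = 38.
Holidays: Nov 25, 1949 (Fri); Dec 14, 1949 (Wed); Dec 29, 1949 (Thu); Jan 15, 1950 (Sun).
3 of the 4 holidays fall on weekdays; the rest are weekends and were already excluded.
Business days: 38 − 3 = 35.

35 business days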